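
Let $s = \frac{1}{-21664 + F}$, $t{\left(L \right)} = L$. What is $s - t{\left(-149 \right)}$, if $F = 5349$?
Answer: $\frac{2430934}{16315} \approx 149.0$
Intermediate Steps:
$s = - \frac{1}{16315}$ ($s = \frac{1}{-21664 + 5349} = \frac{1}{-16315} = - \frac{1}{16315} \approx -6.1293 \cdot 10^{-5}$)
$s - t{\left(-149 \right)} = - \frac{1}{16315} - -149 = - \frac{1}{16315} + 149 = \frac{2430934}{16315}$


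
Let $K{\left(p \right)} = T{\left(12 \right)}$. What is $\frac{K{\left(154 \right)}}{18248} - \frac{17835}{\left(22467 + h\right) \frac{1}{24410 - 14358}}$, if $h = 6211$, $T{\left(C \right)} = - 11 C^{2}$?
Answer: $- \frac{204468736632}{32707259} \approx -6251.5$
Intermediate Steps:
$K{\left(p \right)} = -1584$ ($K{\left(p \right)} = - 11 \cdot 12^{2} = \left(-11\right) 144 = -1584$)
$\frac{K{\left(154 \right)}}{18248} - \frac{17835}{\left(22467 + h\right) \frac{1}{24410 - 14358}} = - \frac{1584}{18248} - \frac{17835}{\left(22467 + 6211\right) \frac{1}{24410 - 14358}} = \left(-1584\right) \frac{1}{18248} - \frac{17835}{28678 \cdot \frac{1}{10052}} = - \frac{198}{2281} - \frac{17835}{28678 \cdot \frac{1}{10052}} = - \frac{198}{2281} - \frac{17835}{\frac{14339}{5026}} = - \frac{198}{2281} - \frac{89638710}{14339} = - \frac{204468736632}{32707259}$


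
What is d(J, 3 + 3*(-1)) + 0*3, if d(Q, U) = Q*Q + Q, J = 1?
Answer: 2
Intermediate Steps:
d(Q, U) = Q + Q² (d(Q, U) = Q² + Q = Q + Q²)
d(J, 3 + 3*(-1)) + 0*3 = 1*(1 + 1) + 0*3 = 1*2 + 0 = 2 + 0 = 2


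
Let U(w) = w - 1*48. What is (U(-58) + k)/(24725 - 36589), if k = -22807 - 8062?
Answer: 30975/11864 ≈ 2.6108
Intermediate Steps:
k = -30869
U(w) = -48 + w (U(w) = w - 48 = -48 + w)
(U(-58) + k)/(24725 - 36589) = ((-48 - 58) - 30869)/(24725 - 36589) = (-106 - 30869)/(-11864) = -30975*(-1/11864) = 30975/11864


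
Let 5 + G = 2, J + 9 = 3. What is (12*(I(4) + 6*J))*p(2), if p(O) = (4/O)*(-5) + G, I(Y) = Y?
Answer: 4992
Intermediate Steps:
J = -6 (J = -9 + 3 = -6)
G = -3 (G = -5 + 2 = -3)
p(O) = -3 - 20/O (p(O) = (4/O)*(-5) - 3 = -20/O - 3 = -3 - 20/O)
(12*(I(4) + 6*J))*p(2) = (12*(4 + 6*(-6)))*(-3 - 20/2) = (12*(4 - 36))*(-3 - 20*½) = (12*(-32))*(-3 - 10) = -384*(-13) = 4992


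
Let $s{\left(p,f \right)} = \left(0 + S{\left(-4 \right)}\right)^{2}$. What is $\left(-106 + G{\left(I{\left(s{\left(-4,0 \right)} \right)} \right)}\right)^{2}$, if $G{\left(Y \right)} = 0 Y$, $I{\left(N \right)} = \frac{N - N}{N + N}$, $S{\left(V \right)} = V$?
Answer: $11236$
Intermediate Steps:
$s{\left(p,f \right)} = 16$ ($s{\left(p,f \right)} = \left(0 - 4\right)^{2} = \left(-4\right)^{2} = 16$)
$I{\left(N \right)} = 0$ ($I{\left(N \right)} = \frac{0}{2 N} = 0 \frac{1}{2 N} = 0$)
$G{\left(Y \right)} = 0$
$\left(-106 + G{\left(I{\left(s{\left(-4,0 \right)} \right)} \right)}\right)^{2} = \left(-106 + 0\right)^{2} = \left(-106\right)^{2} = 11236$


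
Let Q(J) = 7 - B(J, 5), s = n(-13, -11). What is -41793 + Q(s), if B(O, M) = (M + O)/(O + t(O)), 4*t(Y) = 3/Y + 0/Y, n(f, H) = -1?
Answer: -292486/7 ≈ -41784.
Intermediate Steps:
t(Y) = 3/(4*Y) (t(Y) = (3/Y + 0/Y)/4 = (3/Y + 0)/4 = (3/Y)/4 = 3/(4*Y))
s = -1
B(O, M) = (M + O)/(O + 3/(4*O))
Q(J) = 7 - 4*J*(5 + J)/(3 + 4*J²)
-41793 + Q(s) = -41793 + (21 - 20*(-1) + 24*(-1)²)/(3 + 4*(-1)²) = -41793 + (21 + 20 + 24*1)/(3 + 4*1) = -41793 + (21 + 20 + 24)/(3 + 4) = -41793 + 65/7 = -292486/7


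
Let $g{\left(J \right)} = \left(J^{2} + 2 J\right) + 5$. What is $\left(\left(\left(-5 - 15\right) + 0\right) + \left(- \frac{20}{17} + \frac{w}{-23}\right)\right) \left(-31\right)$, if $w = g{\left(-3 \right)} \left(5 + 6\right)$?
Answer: $\frac{303056}{391} \approx 775.08$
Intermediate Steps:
$g{\left(J \right)} = 5 + J^{2} + 2 J$
$w = 88$ ($w = \left(5 + \left(-3\right)^{2} + 2 \left(-3\right)\right) \left(5 + 6\right) = \left(5 + 9 - 6\right) 11 = 8 \cdot 11 = 88$)
$\left(\left(\left(-5 - 15\right) + 0\right) + \left(- \frac{20}{17} + \frac{w}{-23}\right)\right) \left(-31\right) = \left(\left(\left(-5 - 15\right) + 0\right) + \left(- \frac{20}{17} + \frac{88}{-23}\right)\right) \left(-31\right) = \left(\left(-20 + 0\right) + \left(\left(-20\right) \frac{1}{17} + 88 \left(- \frac{1}{23}\right)\right)\right) \left(-31\right) = \left(-20 - \frac{1956}{391}\right) \left(-31\right) = \left(- \frac{9776}{391}\right) \left(-31\right) = \frac{303056}{391}$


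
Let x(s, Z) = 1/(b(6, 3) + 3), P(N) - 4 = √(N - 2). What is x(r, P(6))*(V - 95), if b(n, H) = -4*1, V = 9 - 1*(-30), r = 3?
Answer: 56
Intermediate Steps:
P(N) = 4 + √(-2 + N) (P(N) = 4 + √(N - 2) = 4 + √(-2 + N))
V = 39 (V = 9 + 30 = 39)
b(n, H) = -4
x(s, Z) = -1 (x(s, Z) = 1/(-4 + 3) = 1/(-1) = -1)
x(r, P(6))*(V - 95) = -(39 - 95) = -1*(-56) = 56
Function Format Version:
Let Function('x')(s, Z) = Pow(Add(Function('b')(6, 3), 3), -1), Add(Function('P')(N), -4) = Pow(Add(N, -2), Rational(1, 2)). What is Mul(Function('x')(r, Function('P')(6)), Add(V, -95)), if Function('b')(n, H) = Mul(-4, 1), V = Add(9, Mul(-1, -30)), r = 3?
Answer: 56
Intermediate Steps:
Function('P')(N) = Add(4, Pow(Add(-2, N), Rational(1, 2))) (Function('P')(N) = Add(4, Pow(Add(N, -2), Rational(1, 2))) = Add(4, Pow(Add(-2, N), Rational(1, 2))))
V = 39 (V = Add(9, 30) = 39)
Function('b')(n, H) = -4
Function('x')(s, Z) = -1 (Function('x')(s, Z) = Pow(Add(-4, 3), -1) = Pow(-1, -1) = -1)
Mul(Function('x')(r, Function('P')(6)), Add(V, -95)) = Mul(-1, Add(39, -95)) = Mul(-1, -56) = 56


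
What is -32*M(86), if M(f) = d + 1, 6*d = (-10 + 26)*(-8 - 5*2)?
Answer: 1504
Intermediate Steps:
d = -48 (d = ((-10 + 26)*(-8 - 5*2))/6 = (16*(-8 - 10))/6 = (16*(-18))/6 = (⅙)*(-288) = -48)
M(f) = -47 (M(f) = -48 + 1 = -47)
-32*M(86) = -32*(-47) = 1504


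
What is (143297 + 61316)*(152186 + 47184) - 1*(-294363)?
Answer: 40793988173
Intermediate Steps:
(143297 + 61316)*(152186 + 47184) - 1*(-294363) = 204613*199370 + 294363 = 40793693810 + 294363 = 40793988173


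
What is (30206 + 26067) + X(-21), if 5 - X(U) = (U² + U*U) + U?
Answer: 55417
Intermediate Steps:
X(U) = 5 - U - 2*U² (X(U) = 5 - ((U² + U*U) + U) = 5 - ((U² + U²) + U) = 5 - (2*U² + U) = 5 - (U + 2*U²) = 5 + (-U - 2*U²) = 5 - U - 2*U²)
(30206 + 26067) + X(-21) = (30206 + 26067) + (5 - 1*(-21) - 2*(-21)²) = 56273 + (5 + 21 - 2*441) = 56273 + (5 + 21 - 882) = 56273 - 856 = 55417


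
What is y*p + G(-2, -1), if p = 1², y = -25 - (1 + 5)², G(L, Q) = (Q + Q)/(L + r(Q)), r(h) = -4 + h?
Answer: -425/7 ≈ -60.714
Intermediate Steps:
G(L, Q) = 2*Q/(-4 + L + Q) (G(L, Q) = (Q + Q)/(L + (-4 + Q)) = (2*Q)/(-4 + L + Q) = 2*Q/(-4 + L + Q))
y = -61 (y = -25 - 1*6² = -25 - 1*36 = -25 - 36 = -61)
p = 1
y*p + G(-2, -1) = -61*1 + 2*(-1)/(-4 - 2 - 1) = -61 + 2*(-1)/(-7) = -61 + 2*(-1)*(-⅐) = -61 + 2/7 = -425/7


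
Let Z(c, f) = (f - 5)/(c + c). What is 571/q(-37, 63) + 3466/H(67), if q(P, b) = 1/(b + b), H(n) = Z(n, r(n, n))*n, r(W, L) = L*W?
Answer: 80653199/1121 ≈ 71948.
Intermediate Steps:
Z(c, f) = (-5 + f)/(2*c) (Z(c, f) = (-5 + f)/((2*c)) = (-5 + f)*(1/(2*c)) = (-5 + f)/(2*c))
H(n) = -5/2 + n²/2 (H(n) = ((-5 + n*n)/(2*n))*n = ((-5 + n²)/(2*n))*n = -5/2 + n²/2)
q(P, b) = 1/(2*b)
571/q(-37, 63) + 3466/H(67) = 571/(((½)/63)) + 3466/(-5/2 + (½)*67²) = 571/(((½)*(1/63))) + 3466/(-5/2 + (½)*4489) = 571/(1/126) + 3466/(-5/2 + 4489/2) = 571*126 + 3466/2242 = 71946 + 3466*(1/2242) = 71946 + 1733/1121 = 80653199/1121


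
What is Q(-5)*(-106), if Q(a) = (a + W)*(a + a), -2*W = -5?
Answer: -2650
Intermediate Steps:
W = 5/2 (W = -½*(-5) = 5/2 ≈ 2.5000)
Q(a) = 2*a*(5/2 + a) (Q(a) = (a + 5/2)*(a + a) = (5/2 + a)*(2*a) = 2*a*(5/2 + a))
Q(-5)*(-106) = -5*(5 + 2*(-5))*(-106) = -5*(5 - 10)*(-106) = -5*(-5)*(-106) = 25*(-106) = -2650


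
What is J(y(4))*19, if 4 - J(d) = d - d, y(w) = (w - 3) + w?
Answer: 76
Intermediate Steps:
y(w) = -3 + 2*w (y(w) = (-3 + w) + w = -3 + 2*w)
J(d) = 4 (J(d) = 4 - (d - d) = 4 - 1*0 = 4 + 0 = 4)
J(y(4))*19 = 4*19 = 76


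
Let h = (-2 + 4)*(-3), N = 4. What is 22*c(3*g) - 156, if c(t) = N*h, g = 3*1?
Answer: -684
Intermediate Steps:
g = 3
h = -6 (h = 2*(-3) = -6)
c(t) = -24 (c(t) = 4*(-6) = -24)
22*c(3*g) - 156 = 22*(-24) - 156 = -528 - 156 = -684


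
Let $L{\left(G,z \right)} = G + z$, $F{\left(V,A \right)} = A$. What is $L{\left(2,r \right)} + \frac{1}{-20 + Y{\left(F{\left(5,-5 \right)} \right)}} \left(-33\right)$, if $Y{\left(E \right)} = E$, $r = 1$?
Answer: $\frac{108}{25} \approx 4.32$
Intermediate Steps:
$L{\left(2,r \right)} + \frac{1}{-20 + Y{\left(F{\left(5,-5 \right)} \right)}} \left(-33\right) = \left(2 + 1\right) + \frac{1}{-20 - 5} \left(-33\right) = 3 + \frac{1}{-25} \left(-33\right) = 3 - - \frac{33}{25} = 3 + \frac{33}{25} = \frac{108}{25}$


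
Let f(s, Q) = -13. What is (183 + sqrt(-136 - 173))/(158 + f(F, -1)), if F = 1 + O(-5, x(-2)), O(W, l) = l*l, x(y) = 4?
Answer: 183/145 + I*sqrt(309)/145 ≈ 1.2621 + 0.12123*I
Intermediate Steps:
O(W, l) = l**2
F = 17 (F = 1 + 4**2 = 1 + 16 = 17)
(183 + sqrt(-136 - 173))/(158 + f(F, -1)) = (183 + sqrt(-136 - 173))/(158 - 13) = (183 + sqrt(-309))/145 = (183 + I*sqrt(309))*(1/145) = 183/145 + I*sqrt(309)/145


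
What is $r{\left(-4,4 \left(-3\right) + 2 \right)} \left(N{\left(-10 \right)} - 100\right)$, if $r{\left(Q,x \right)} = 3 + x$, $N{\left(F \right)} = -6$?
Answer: $742$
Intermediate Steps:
$r{\left(-4,4 \left(-3\right) + 2 \right)} \left(N{\left(-10 \right)} - 100\right) = \left(3 + \left(4 \left(-3\right) + 2\right)\right) \left(-6 - 100\right) = \left(3 + \left(-12 + 2\right)\right) \left(-106\right) = \left(3 - 10\right) \left(-106\right) = \left(-7\right) \left(-106\right) = 742$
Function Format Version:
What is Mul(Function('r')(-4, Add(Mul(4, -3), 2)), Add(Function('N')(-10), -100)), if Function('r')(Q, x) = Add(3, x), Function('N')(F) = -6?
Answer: 742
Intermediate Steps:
Mul(Function('r')(-4, Add(Mul(4, -3), 2)), Add(Function('N')(-10), -100)) = Mul(Add(3, Add(Mul(4, -3), 2)), Add(-6, -100)) = Mul(Add(3, Add(-12, 2)), -106) = Mul(Add(3, -10), -106) = Mul(-7, -106) = 742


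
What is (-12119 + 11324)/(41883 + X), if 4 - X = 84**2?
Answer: -795/34831 ≈ -0.022824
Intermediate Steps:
X = -7052 (X = 4 - 1*84**2 = 4 - 1*7056 = 4 - 7056 = -7052)
(-12119 + 11324)/(41883 + X) = (-12119 + 11324)/(41883 - 7052) = -795/34831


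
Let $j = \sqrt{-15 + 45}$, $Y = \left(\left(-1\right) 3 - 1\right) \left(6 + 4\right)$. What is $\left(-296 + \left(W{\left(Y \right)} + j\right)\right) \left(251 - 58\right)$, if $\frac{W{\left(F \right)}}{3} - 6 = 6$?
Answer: $-50180 + 193 \sqrt{30} \approx -49123.0$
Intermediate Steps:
$Y = -40$ ($Y = \left(-3 - 1\right) 10 = \left(-4\right) 10 = -40$)
$W{\left(F \right)} = 36$ ($W{\left(F \right)} = 18 + 3 \cdot 6 = 18 + 18 = 36$)
$j = \sqrt{30} \approx 5.4772$
$\left(-296 + \left(W{\left(Y \right)} + j\right)\right) \left(251 - 58\right) = \left(-296 + \left(36 + \sqrt{30}\right)\right) \left(251 - 58\right) = \left(-260 + \sqrt{30}\right) 193 = -50180 + 193 \sqrt{30}$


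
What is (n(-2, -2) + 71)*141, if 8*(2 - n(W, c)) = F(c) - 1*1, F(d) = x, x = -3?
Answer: 20727/2 ≈ 10364.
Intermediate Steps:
F(d) = -3
n(W, c) = 5/2 (n(W, c) = 2 - (-3 - 1*1)/8 = 2 - (-3 - 1)/8 = 2 - ⅛*(-4) = 2 + ½ = 5/2)
(n(-2, -2) + 71)*141 = (5/2 + 71)*141 = (147/2)*141 = 20727/2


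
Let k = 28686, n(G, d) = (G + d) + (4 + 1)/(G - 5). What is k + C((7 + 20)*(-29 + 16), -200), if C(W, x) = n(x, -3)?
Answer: 1167802/41 ≈ 28483.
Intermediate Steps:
n(G, d) = G + d + 5/(-5 + G) (n(G, d) = (G + d) + 5/(-5 + G) = G + d + 5/(-5 + G))
C(W, x) = (20 + x**2 - 8*x)/(-5 + x) (C(W, x) = (5 + x**2 - 5*x - 5*(-3) + x*(-3))/(-5 + x) = (5 + x**2 - 5*x + 15 - 3*x)/(-5 + x) = (20 + x**2 - 8*x)/(-5 + x))
k + C((7 + 20)*(-29 + 16), -200) = 28686 + (20 + (-200)**2 - 8*(-200))/(-5 - 200) = 28686 + (20 + 40000 + 1600)/(-205) = 28686 - 1/205*41620 = 28686 - 8324/41 = 1167802/41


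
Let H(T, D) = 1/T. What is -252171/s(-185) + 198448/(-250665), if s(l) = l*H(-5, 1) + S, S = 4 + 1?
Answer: -21072926177/3509310 ≈ -6004.9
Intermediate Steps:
S = 5
s(l) = 5 - l/5 (s(l) = l/(-5) + 5 = l*(-1/5) + 5 = -l/5 + 5 = 5 - l/5)
-252171/s(-185) + 198448/(-250665) = -252171/(5 - 1/5*(-185)) + 198448/(-250665) = -252171/(5 + 37) + 198448*(-1/250665) = -252171/42 - 198448/250665 = -252171*1/42 - 198448/250665 = -84057/14 - 198448/250665 = -21072926177/3509310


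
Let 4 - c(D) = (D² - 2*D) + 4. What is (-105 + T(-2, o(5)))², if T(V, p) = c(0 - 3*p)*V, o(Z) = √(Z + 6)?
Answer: 10233 + 2232*√11 ≈ 17636.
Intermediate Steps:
c(D) = -D² + 2*D (c(D) = 4 - ((D² - 2*D) + 4) = 4 - (4 + D² - 2*D) = 4 + (-4 - D² + 2*D) = -D² + 2*D)
o(Z) = √(6 + Z)
T(V, p) = -3*V*p*(2 + 3*p) (T(V, p) = ((0 - 3*p)*(2 - (0 - 3*p)))*V = ((-3*p)*(2 - (-3)*p))*V = ((-3*p)*(2 + 3*p))*V = (-3*p*(2 + 3*p))*V = -3*V*p*(2 + 3*p))
(-105 + T(-2, o(5)))² = (-105 - 3*(-2)*√(6 + 5)*(2 + 3*√(6 + 5)))² = (-105 - 3*(-2)*√11*(2 + 3*√11))² = (-105 + 6*√11*(2 + 3*√11))²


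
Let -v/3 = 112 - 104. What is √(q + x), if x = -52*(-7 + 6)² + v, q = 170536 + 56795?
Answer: √227255 ≈ 476.71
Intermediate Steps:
q = 227331
v = -24 (v = -3*(112 - 104) = -3*8 = -24)
x = -76 (x = -52*(-7 + 6)² - 24 = -52*(-1)² - 24 = -52*1 - 24 = -52 - 24 = -76)
√(q + x) = √(227331 - 76) = √227255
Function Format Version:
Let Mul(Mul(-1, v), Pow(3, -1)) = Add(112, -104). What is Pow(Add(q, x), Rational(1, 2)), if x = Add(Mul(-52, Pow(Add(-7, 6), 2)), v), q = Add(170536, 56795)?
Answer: Pow(227255, Rational(1, 2)) ≈ 476.71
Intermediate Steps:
q = 227331
v = -24 (v = Mul(-3, Add(112, -104)) = Mul(-3, 8) = -24)
x = -76 (x = Add(Mul(-52, Pow(Add(-7, 6), 2)), -24) = Add(Mul(-52, Pow(-1, 2)), -24) = Add(Mul(-52, 1), -24) = Add(-52, -24) = -76)
Pow(Add(q, x), Rational(1, 2)) = Pow(Add(227331, -76), Rational(1, 2)) = Pow(227255, Rational(1, 2))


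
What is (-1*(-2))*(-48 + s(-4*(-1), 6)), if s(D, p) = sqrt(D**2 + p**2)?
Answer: -96 + 4*sqrt(13) ≈ -81.578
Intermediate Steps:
(-1*(-2))*(-48 + s(-4*(-1), 6)) = (-1*(-2))*(-48 + sqrt((-4*(-1))**2 + 6**2)) = 2*(-48 + sqrt(4**2 + 36)) = 2*(-48 + sqrt(16 + 36)) = 2*(-48 + sqrt(52)) = 2*(-48 + 2*sqrt(13)) = -96 + 4*sqrt(13)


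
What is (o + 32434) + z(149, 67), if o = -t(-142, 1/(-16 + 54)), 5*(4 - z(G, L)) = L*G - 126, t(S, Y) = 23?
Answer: 152218/5 ≈ 30444.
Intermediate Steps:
z(G, L) = 146/5 - G*L/5 (z(G, L) = 4 - (L*G - 126)/5 = 4 - (G*L - 126)/5 = 4 - (-126 + G*L)/5 = 4 + (126/5 - G*L/5) = 146/5 - G*L/5)
o = -23 (o = -1*23 = -23)
(o + 32434) + z(149, 67) = (-23 + 32434) + (146/5 - ⅕*149*67) = 32411 + (146/5 - 9983/5) = 32411 - 9837/5 = 152218/5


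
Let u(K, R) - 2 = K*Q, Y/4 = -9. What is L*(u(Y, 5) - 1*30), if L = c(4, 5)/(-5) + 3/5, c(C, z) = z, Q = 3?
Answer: 272/5 ≈ 54.400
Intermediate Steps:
Y = -36 (Y = 4*(-9) = -36)
u(K, R) = 2 + 3*K (u(K, R) = 2 + K*3 = 2 + 3*K)
L = -2/5 (L = 5/(-5) + 3/5 = 5*(-1/5) + 3*(1/5) = -1 + 3/5 = -2/5 ≈ -0.40000)
L*(u(Y, 5) - 1*30) = -2*((2 + 3*(-36)) - 1*30)/5 = -2*((2 - 108) - 30)/5 = -2*(-106 - 30)/5 = -2/5*(-136) = 272/5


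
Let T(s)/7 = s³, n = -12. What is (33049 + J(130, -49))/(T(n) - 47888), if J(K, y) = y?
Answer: -4125/7498 ≈ -0.55015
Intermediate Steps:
T(s) = 7*s³
(33049 + J(130, -49))/(T(n) - 47888) = (33049 - 49)/(7*(-12)³ - 47888) = 33000/(7*(-1728) - 47888) = 33000/(-12096 - 47888) = 33000/(-59984) = 33000*(-1/59984) = -4125/7498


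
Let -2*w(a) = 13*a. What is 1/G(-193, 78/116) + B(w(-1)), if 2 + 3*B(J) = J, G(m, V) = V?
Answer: 233/78 ≈ 2.9872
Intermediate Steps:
w(a) = -13*a/2
B(J) = -2/3 + J/3
1/G(-193, 78/116) + B(w(-1)) = 1/(78/116) + (-2/3 + (-13/2*(-1))/3) = 1/(78*(1/116)) + (-2/3 + (1/3)*(13/2)) = 1/(39/58) + (-2/3 + 13/6) = 58/39 + 3/2 = 233/78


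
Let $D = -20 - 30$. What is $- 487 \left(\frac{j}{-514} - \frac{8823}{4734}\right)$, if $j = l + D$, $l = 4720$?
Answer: $\frac{2162507429}{405546} \approx 5332.3$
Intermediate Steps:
$D = -50$ ($D = -20 - 30 = -50$)
$j = 4670$ ($j = 4720 - 50 = 4670$)
$- 487 \left(\frac{j}{-514} - \frac{8823}{4734}\right) = - 487 \left(\frac{4670}{-514} - \frac{8823}{4734}\right) = - 487 \left(4670 \left(- \frac{1}{514}\right) - \frac{2941}{1578}\right) = - 487 \left(- \frac{2335}{257} - \frac{2941}{1578}\right) = \left(-487\right) \left(- \frac{4440467}{405546}\right) = \frac{2162507429}{405546}$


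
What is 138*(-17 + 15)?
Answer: -276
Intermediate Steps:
138*(-17 + 15) = 138*(-2) = -276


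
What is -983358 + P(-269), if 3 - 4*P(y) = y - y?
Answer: -3933429/4 ≈ -9.8336e+5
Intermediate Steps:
P(y) = ¾ (P(y) = ¾ - (y - y)/4 = ¾ - ¼*0 = ¾ + 0 = ¾)
-983358 + P(-269) = -983358 + ¾ = -3933429/4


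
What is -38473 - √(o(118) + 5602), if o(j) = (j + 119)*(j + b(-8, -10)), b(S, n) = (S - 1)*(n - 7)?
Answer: -38473 - √69829 ≈ -38737.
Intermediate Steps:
b(S, n) = (-1 + S)*(-7 + n)
o(j) = (119 + j)*(153 + j) (o(j) = (j + 119)*(j + (7 - 1*(-10) - 7*(-8) - 8*(-10))) = (119 + j)*(j + (7 + 10 + 56 + 80)) = (119 + j)*(j + 153) = (119 + j)*(153 + j))
-38473 - √(o(118) + 5602) = -38473 - √((18207 + 118² + 272*118) + 5602) = -38473 - √((18207 + 13924 + 32096) + 5602) = -38473 - √(64227 + 5602) = -38473 - √69829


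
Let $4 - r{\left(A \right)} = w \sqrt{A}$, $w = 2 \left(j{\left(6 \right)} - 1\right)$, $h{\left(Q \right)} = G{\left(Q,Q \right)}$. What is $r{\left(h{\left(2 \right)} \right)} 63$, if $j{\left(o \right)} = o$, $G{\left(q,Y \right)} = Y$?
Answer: $252 - 630 \sqrt{2} \approx -638.95$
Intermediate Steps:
$h{\left(Q \right)} = Q$
$w = 10$ ($w = 2 \left(6 - 1\right) = 2 \cdot 5 = 10$)
$r{\left(A \right)} = 4 - 10 \sqrt{A}$
$r{\left(h{\left(2 \right)} \right)} 63 = \left(4 - 10 \sqrt{2}\right) 63 = 252 - 630 \sqrt{2}$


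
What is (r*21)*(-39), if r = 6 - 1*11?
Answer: 4095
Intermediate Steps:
r = -5 (r = 6 - 11 = -5)
(r*21)*(-39) = -5*21*(-39) = -105*(-39) = 4095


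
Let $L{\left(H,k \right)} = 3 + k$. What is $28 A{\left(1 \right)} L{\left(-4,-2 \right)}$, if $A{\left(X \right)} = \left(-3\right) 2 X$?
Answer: $-168$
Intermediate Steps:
$A{\left(X \right)} = - 6 X$
$28 A{\left(1 \right)} L{\left(-4,-2 \right)} = 28 \left(\left(-6\right) 1\right) \left(3 - 2\right) = 28 \left(-6\right) 1 = \left(-168\right) 1 = -168$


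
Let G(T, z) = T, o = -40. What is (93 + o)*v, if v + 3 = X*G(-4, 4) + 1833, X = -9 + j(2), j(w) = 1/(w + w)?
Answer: 98845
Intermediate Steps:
j(w) = 1/(2*w)
X = -35/4 (X = -9 + (½)/2 = -9 + (½)*(½) = -9 + ¼ = -35/4 ≈ -8.7500)
v = 1865 (v = -3 + (-35/4*(-4) + 1833) = -3 + (35 + 1833) = -3 + 1868 = 1865)
(93 + o)*v = (93 - 40)*1865 = 53*1865 = 98845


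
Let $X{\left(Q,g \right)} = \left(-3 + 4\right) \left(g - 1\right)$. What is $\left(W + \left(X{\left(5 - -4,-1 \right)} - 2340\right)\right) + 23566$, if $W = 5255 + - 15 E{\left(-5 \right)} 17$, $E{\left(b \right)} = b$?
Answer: $27754$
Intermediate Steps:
$X{\left(Q,g \right)} = -1 + g$ ($X{\left(Q,g \right)} = 1 \left(-1 + g\right) = -1 + g$)
$W = 6530$ ($W = 5255 + \left(-15\right) \left(-5\right) 17 = 5255 + 75 \cdot 17 = 5255 + 1275 = 6530$)
$\left(W + \left(X{\left(5 - -4,-1 \right)} - 2340\right)\right) + 23566 = \left(6530 - 2342\right) + 23566 = 4188 + 23566 = 27754$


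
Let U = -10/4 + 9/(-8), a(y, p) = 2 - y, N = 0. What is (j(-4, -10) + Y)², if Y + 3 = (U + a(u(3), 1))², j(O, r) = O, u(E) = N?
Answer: 77841/4096 ≈ 19.004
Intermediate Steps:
u(E) = 0
U = -29/8 (U = -10*¼ + 9*(-⅛) = -5/2 - 9/8 = -29/8 ≈ -3.6250)
Y = -23/64 (Y = -3 + (-29/8 + (2 - 1*0))² = -3 + (-29/8 + (2 + 0))² = -3 + (-29/8 + 2)² = -3 + (-13/8)² = -3 + 169/64 = -23/64 ≈ -0.35938)
(j(-4, -10) + Y)² = (-4 - 23/64)² = (-279/64)² = 77841/4096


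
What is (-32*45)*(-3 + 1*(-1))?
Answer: 5760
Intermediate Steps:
(-32*45)*(-3 + 1*(-1)) = -1440*(-3 - 1) = -1440*(-4) = 5760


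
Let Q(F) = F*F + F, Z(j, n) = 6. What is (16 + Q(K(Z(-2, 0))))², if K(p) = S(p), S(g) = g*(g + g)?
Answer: 27793984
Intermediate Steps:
S(g) = 2*g² (S(g) = g*(2*g) = 2*g²)
K(p) = 2*p²
Q(F) = F + F² (Q(F) = F² + F = F + F²)
(16 + Q(K(Z(-2, 0))))² = (16 + (2*6²)*(1 + 2*6²))² = (16 + (2*36)*(1 + 2*36))² = (16 + 72*(1 + 72))² = (16 + 72*73)² = (16 + 5256)² = 5272² = 27793984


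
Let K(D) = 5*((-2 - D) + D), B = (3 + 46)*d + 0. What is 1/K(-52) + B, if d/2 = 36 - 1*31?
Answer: 4899/10 ≈ 489.90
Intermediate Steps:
d = 10 (d = 2*(36 - 1*31) = 2*(36 - 31) = 2*5 = 10)
B = 490 (B = (3 + 46)*10 + 0 = 49*10 + 0 = 490 + 0 = 490)
K(D) = -10 (K(D) = 5*(-2) = -10)
1/K(-52) + B = 1/(-10) + 490 = -⅒ + 490 = 4899/10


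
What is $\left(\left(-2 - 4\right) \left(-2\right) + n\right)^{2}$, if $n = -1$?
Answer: $121$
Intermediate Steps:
$\left(\left(-2 - 4\right) \left(-2\right) + n\right)^{2} = \left(\left(-2 - 4\right) \left(-2\right) - 1\right)^{2} = \left(\left(-6\right) \left(-2\right) - 1\right)^{2} = \left(12 - 1\right)^{2} = 11^{2} = 121$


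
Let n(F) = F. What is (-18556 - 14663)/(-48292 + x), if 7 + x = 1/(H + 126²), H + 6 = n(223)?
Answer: 534593367/777275806 ≈ 0.68778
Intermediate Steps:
H = 217 (H = -6 + 223 = 217)
x = -112650/16093 (x = -7 + 1/(217 + 126²) = -7 + 1/(217 + 15876) = -7 + 1/16093 = -112650/16093 ≈ -6.9999)
(-18556 - 14663)/(-48292 + x) = (-18556 - 14663)/(-48292 - 112650/16093) = -33219/(-777275806/16093) = -33219*(-16093/777275806) = 534593367/777275806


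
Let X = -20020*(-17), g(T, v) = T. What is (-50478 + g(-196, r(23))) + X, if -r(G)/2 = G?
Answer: 289666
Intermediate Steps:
r(G) = -2*G
X = 340340
(-50478 + g(-196, r(23))) + X = (-50478 - 196) + 340340 = -50674 + 340340 = 289666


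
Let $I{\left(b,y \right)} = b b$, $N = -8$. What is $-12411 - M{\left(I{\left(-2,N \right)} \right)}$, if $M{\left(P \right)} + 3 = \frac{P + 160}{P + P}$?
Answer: $- \frac{24857}{2} \approx -12429.0$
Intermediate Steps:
$I{\left(b,y \right)} = b^{2}$
$M{\left(P \right)} = -3 + \frac{160 + P}{2 P}$ ($M{\left(P \right)} = -3 + \frac{P + 160}{P + P} = -3 + \frac{160 + P}{2 P}$)
$-12411 - M{\left(I{\left(-2,N \right)} \right)} = -12411 - \left(- \frac{5}{2} + \frac{80}{\left(-2\right)^{2}}\right) = -12411 - \left(- \frac{5}{2} + \frac{80}{4}\right) = -12411 - \left(- \frac{5}{2} + 80 \cdot \frac{1}{4}\right) = -12411 - \left(- \frac{5}{2} + 20\right) = -12411 - \frac{35}{2} = - \frac{24857}{2}$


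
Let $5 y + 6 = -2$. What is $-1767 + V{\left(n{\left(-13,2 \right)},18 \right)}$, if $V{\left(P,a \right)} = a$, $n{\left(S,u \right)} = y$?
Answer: $-1749$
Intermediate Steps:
$y = - \frac{8}{5}$ ($y = - \frac{6}{5} + \frac{1}{5} \left(-2\right) = - \frac{6}{5} - \frac{2}{5} = - \frac{8}{5} \approx -1.6$)
$n{\left(S,u \right)} = - \frac{8}{5}$
$-1767 + V{\left(n{\left(-13,2 \right)},18 \right)} = -1767 + 18 = -1749$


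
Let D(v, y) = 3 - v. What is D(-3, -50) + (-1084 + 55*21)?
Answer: 77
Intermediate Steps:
D(-3, -50) + (-1084 + 55*21) = (3 - 1*(-3)) + (-1084 + 55*21) = (3 + 3) + (-1084 + 1155) = 6 + 71 = 77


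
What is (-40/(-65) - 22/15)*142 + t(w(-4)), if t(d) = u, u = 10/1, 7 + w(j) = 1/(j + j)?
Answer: -21622/195 ≈ -110.88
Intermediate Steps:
w(j) = -7 + 1/(2*j) (w(j) = -7 + 1/(j + j) = -7 + 1/(2*j))
u = 10 (u = 10*1 = 10)
t(d) = 10
(-40/(-65) - 22/15)*142 + t(w(-4)) = (-40/(-65) - 22/15)*142 + 10 = (-40*(-1/65) - 22*1/15)*142 + 10 = (8/13 - 22/15)*142 + 10 = -166/195*142 + 10 = -23572/195 + 10 = -21622/195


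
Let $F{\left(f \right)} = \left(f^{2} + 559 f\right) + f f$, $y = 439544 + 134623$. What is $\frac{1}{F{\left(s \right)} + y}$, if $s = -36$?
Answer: $\frac{1}{556635} \approx 1.7965 \cdot 10^{-6}$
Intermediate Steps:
$y = 574167$
$F{\left(f \right)} = 2 f^{2} + 559 f$ ($F{\left(f \right)} = \left(f^{2} + 559 f\right) + f^{2} = 2 f^{2} + 559 f$)
$\frac{1}{F{\left(s \right)} + y} = \frac{1}{- 36 \left(559 + 2 \left(-36\right)\right) + 574167} = \frac{1}{- 36 \left(559 - 72\right) + 574167} = \frac{1}{\left(-36\right) 487 + 574167} = \frac{1}{-17532 + 574167} = \frac{1}{556635}$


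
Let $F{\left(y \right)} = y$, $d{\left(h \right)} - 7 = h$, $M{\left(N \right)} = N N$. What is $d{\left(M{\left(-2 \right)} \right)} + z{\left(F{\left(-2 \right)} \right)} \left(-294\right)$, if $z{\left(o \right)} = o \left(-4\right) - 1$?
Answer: $-2047$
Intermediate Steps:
$M{\left(N \right)} = N^{2}$
$d{\left(h \right)} = 7 + h$
$z{\left(o \right)} = -1 - 4 o$ ($z{\left(o \right)} = - 4 o - 1 = -1 - 4 o$)
$d{\left(M{\left(-2 \right)} \right)} + z{\left(F{\left(-2 \right)} \right)} \left(-294\right) = \left(7 + \left(-2\right)^{2}\right) + \left(-1 - -8\right) \left(-294\right) = \left(7 + 4\right) + \left(-1 + 8\right) \left(-294\right) = 11 + 7 \left(-294\right) = 11 - 2058 = -2047$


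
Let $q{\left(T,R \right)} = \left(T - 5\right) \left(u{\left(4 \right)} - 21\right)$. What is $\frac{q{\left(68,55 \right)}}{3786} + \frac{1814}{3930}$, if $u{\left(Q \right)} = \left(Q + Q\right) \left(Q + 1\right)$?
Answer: $\frac{1928669}{2479830} \approx 0.77774$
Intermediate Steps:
$u{\left(Q \right)} = 2 Q \left(1 + Q\right)$
$q{\left(T,R \right)} = -95 + 19 T$ ($q{\left(T,R \right)} = \left(T - 5\right) \left(2 \cdot 4 \left(1 + 4\right) - 21\right) = \left(-5 + T\right) \left(2 \cdot 4 \cdot 5 - 21\right) = \left(-5 + T\right) \left(40 - 21\right) = \left(-5 + T\right) 19 = -95 + 19 T$)
$\frac{q{\left(68,55 \right)}}{3786} + \frac{1814}{3930} = \frac{-95 + 19 \cdot 68}{3786} + \frac{1814}{3930} = \left(-95 + 1292\right) \frac{1}{3786} + 1814 \cdot \frac{1}{3930} = 1197 \cdot \frac{1}{3786} + \frac{907}{1965} = \frac{399}{1262} + \frac{907}{1965} = \frac{1928669}{2479830}$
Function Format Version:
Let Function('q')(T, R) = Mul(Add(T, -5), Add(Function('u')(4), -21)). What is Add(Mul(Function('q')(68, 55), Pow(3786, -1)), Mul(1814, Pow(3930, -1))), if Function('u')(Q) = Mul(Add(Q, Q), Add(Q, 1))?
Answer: Rational(1928669, 2479830) ≈ 0.77774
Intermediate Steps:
Function('u')(Q) = Mul(2, Q, Add(1, Q)) (Function('u')(Q) = Mul(Mul(2, Q), Add(1, Q)) = Mul(2, Q, Add(1, Q)))
Function('q')(T, R) = Add(-95, Mul(19, T)) (Function('q')(T, R) = Mul(Add(T, -5), Add(Mul(2, 4, Add(1, 4)), -21)) = Mul(Add(-5, T), Add(Mul(2, 4, 5), -21)) = Mul(Add(-5, T), Add(40, -21)) = Mul(Add(-5, T), 19) = Add(-95, Mul(19, T)))
Add(Mul(Function('q')(68, 55), Pow(3786, -1)), Mul(1814, Pow(3930, -1))) = Add(Mul(Add(-95, Mul(19, 68)), Pow(3786, -1)), Mul(1814, Pow(3930, -1))) = Add(Mul(Add(-95, 1292), Rational(1, 3786)), Mul(1814, Rational(1, 3930))) = Add(Mul(1197, Rational(1, 3786)), Rational(907, 1965)) = Add(Rational(399, 1262), Rational(907, 1965)) = Rational(1928669, 2479830)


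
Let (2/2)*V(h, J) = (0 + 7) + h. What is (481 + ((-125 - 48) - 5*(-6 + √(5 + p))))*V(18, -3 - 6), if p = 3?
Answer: 8450 - 250*√2 ≈ 8096.4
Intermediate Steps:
V(h, J) = 7 + h (V(h, J) = (0 + 7) + h = 7 + h)
(481 + ((-125 - 48) - 5*(-6 + √(5 + p))))*V(18, -3 - 6) = (481 + ((-125 - 48) - 5*(-6 + √(5 + 3))))*(7 + 18) = (481 + (-173 - 5*(-6 + √8)))*25 = (481 + (-173 - 5*(-6 + 2*√2)))*25 = (481 + (-173 + (30 - 10*√2)))*25 = (481 + (-143 - 10*√2))*25 = (338 - 10*√2)*25 = 8450 - 250*√2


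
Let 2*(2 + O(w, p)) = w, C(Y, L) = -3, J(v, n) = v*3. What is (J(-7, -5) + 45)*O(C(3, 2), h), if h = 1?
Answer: -84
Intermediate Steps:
J(v, n) = 3*v
O(w, p) = -2 + w/2
(J(-7, -5) + 45)*O(C(3, 2), h) = (3*(-7) + 45)*(-2 + (½)*(-3)) = (-21 + 45)*(-2 - 3/2) = 24*(-7/2) = -84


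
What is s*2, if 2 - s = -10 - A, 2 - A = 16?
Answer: -4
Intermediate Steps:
A = -14 (A = 2 - 1*16 = 2 - 16 = -14)
s = -2 (s = 2 - (-10 - 1*(-14)) = 2 - (-10 + 14) = 2 - 1*4 = 2 - 4 = -2)
s*2 = -2*2 = -4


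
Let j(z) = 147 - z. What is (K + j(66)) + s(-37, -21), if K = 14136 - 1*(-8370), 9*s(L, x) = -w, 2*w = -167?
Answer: 406733/18 ≈ 22596.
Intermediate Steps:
w = -167/2 (w = (1/2)*(-167) = -167/2 ≈ -83.500)
s(L, x) = 167/18 (s(L, x) = (-1*(-167/2))/9 = (1/9)*(167/2) = 167/18)
K = 22506 (K = 14136 + 8370 = 22506)
(K + j(66)) + s(-37, -21) = (22506 + (147 - 1*66)) + 167/18 = (22506 + (147 - 66)) + 167/18 = (22506 + 81) + 167/18 = 22587 + 167/18 = 406733/18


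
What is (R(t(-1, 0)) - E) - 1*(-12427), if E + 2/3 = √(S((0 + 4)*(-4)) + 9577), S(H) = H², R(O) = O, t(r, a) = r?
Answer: 37280/3 - √9833 ≈ 12328.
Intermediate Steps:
E = -⅔ + √9833 (E = -⅔ + √(((0 + 4)*(-4))² + 9577) = -⅔ + √((4*(-4))² + 9577) = -⅔ + √((-16)² + 9577) = -⅔ + √(256 + 9577) = -⅔ + √9833 ≈ 98.495)
(R(t(-1, 0)) - E) - 1*(-12427) = (-1 - (-⅔ + √9833)) - 1*(-12427) = (-1 + (⅔ - √9833)) + 12427 = (-⅓ - √9833) + 12427 = 37280/3 - √9833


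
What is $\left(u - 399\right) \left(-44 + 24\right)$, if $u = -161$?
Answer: $11200$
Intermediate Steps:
$\left(u - 399\right) \left(-44 + 24\right) = \left(-161 - 399\right) \left(-44 + 24\right) = \left(-161 - 399\right) \left(-20\right) = \left(-560\right) \left(-20\right) = 11200$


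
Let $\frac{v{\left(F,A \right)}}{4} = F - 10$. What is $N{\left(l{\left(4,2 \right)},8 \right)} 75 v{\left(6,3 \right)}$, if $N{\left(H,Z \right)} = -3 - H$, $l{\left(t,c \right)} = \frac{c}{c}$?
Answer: $4800$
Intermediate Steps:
$l{\left(t,c \right)} = 1$
$v{\left(F,A \right)} = -40 + 4 F$ ($v{\left(F,A \right)} = 4 \left(F - 10\right) = 4 \left(-10 + F\right) = -40 + 4 F$)
$N{\left(l{\left(4,2 \right)},8 \right)} 75 v{\left(6,3 \right)} = \left(-3 - 1\right) 75 \left(-40 + 4 \cdot 6\right) = \left(-3 - 1\right) 75 \left(-40 + 24\right) = \left(-4\right) 75 \left(-16\right) = \left(-300\right) \left(-16\right) = 4800$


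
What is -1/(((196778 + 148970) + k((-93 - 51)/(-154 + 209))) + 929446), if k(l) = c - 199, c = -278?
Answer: -1/1274717 ≈ -7.8449e-7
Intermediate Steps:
k(l) = -477 (k(l) = -278 - 199 = -477)
-1/(((196778 + 148970) + k((-93 - 51)/(-154 + 209))) + 929446) = -1/(((196778 + 148970) - 477) + 929446) = -1/((345748 - 477) + 929446) = -1/(345271 + 929446) = -1/1274717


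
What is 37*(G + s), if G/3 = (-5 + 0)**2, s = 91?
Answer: 6142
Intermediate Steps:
G = 75 (G = 3*(-5 + 0)**2 = 3*(-5)**2 = 3*25 = 75)
37*(G + s) = 37*(75 + 91) = 37*166 = 6142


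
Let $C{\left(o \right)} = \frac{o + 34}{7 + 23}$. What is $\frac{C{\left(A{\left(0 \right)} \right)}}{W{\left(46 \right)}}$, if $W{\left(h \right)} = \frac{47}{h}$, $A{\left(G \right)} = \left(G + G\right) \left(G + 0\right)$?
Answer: $\frac{782}{705} \approx 1.1092$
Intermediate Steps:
$A{\left(G \right)} = 2 G^{2}$ ($A{\left(G \right)} = 2 G G = 2 G^{2}$)
$C{\left(o \right)} = \frac{17}{15} + \frac{o}{30}$ ($C{\left(o \right)} = \frac{34 + o}{30} = \left(34 + o\right) \frac{1}{30} = \frac{17}{15} + \frac{o}{30}$)
$\frac{C{\left(A{\left(0 \right)} \right)}}{W{\left(46 \right)}} = \frac{\frac{17}{15} + \frac{2 \cdot 0^{2}}{30}}{47 \cdot \frac{1}{46}} = \frac{\frac{17}{15} + \frac{2 \cdot 0}{30}}{47 \cdot \frac{1}{46}} = \frac{\frac{17}{15} + \frac{1}{30} \cdot 0}{\frac{47}{46}} = \left(\frac{17}{15} + 0\right) \frac{46}{47} = \frac{17}{15} \cdot \frac{46}{47} = \frac{782}{705}$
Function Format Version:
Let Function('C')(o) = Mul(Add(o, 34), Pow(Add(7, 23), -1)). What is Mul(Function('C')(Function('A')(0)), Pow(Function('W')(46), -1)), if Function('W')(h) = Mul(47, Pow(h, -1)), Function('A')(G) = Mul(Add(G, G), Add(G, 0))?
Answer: Rational(782, 705) ≈ 1.1092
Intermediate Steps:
Function('A')(G) = Mul(2, Pow(G, 2)) (Function('A')(G) = Mul(Mul(2, G), G) = Mul(2, Pow(G, 2)))
Function('C')(o) = Add(Rational(17, 15), Mul(Rational(1, 30), o)) (Function('C')(o) = Mul(Add(34, o), Pow(30, -1)) = Mul(Add(34, o), Rational(1, 30)) = Add(Rational(17, 15), Mul(Rational(1, 30), o)))
Mul(Function('C')(Function('A')(0)), Pow(Function('W')(46), -1)) = Mul(Add(Rational(17, 15), Mul(Rational(1, 30), Mul(2, Pow(0, 2)))), Pow(Mul(47, Pow(46, -1)), -1)) = Mul(Add(Rational(17, 15), Mul(Rational(1, 30), Mul(2, 0))), Pow(Mul(47, Rational(1, 46)), -1)) = Mul(Add(Rational(17, 15), Mul(Rational(1, 30), 0)), Pow(Rational(47, 46), -1)) = Mul(Add(Rational(17, 15), 0), Rational(46, 47)) = Mul(Rational(17, 15), Rational(46, 47)) = Rational(782, 705)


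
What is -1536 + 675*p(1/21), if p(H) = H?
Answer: -10527/7 ≈ -1503.9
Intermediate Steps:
-1536 + 675*p(1/21) = -1536 + 675/21 = -1536 + 675*(1/21) = -1536 + 225/7 = -10527/7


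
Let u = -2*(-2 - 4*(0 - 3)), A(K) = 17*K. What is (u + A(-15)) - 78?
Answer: -353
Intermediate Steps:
u = -20 (u = -2*(-2 - 4*(-3)) = -2*(-2 + 12) = -2*10 = -20)
(u + A(-15)) - 78 = (-20 + 17*(-15)) - 78 = (-20 - 255) - 78 = -275 - 78 = -353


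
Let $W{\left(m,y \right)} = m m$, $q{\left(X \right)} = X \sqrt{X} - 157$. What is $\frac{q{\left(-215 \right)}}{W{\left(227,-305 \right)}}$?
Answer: $- \frac{157}{51529} - \frac{215 i \sqrt{215}}{51529} \approx -0.0030468 - 0.06118 i$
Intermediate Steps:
$q{\left(X \right)} = -157 + X^{\frac{3}{2}}$ ($q{\left(X \right)} = X^{\frac{3}{2}} - 157 = -157 + X^{\frac{3}{2}}$)
$W{\left(m,y \right)} = m^{2}$
$\frac{q{\left(-215 \right)}}{W{\left(227,-305 \right)}} = \frac{-157 + \left(-215\right)^{\frac{3}{2}}}{227^{2}} = \frac{-157 - 215 i \sqrt{215}}{51529} = \left(-157 - 215 i \sqrt{215}\right) \frac{1}{51529} = - \frac{157}{51529} - \frac{215 i \sqrt{215}}{51529}$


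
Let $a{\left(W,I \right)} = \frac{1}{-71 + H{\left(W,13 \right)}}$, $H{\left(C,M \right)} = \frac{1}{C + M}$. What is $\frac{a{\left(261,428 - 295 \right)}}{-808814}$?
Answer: $\frac{137}{7866929371} \approx 1.7415 \cdot 10^{-8}$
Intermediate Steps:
$a{\left(W,I \right)} = \frac{1}{-71 + \frac{1}{13 + W}}$ ($a{\left(W,I \right)} = \frac{1}{-71 + \frac{1}{W + 13}} = \frac{1}{-71 + \frac{1}{13 + W}}$)
$\frac{a{\left(261,428 - 295 \right)}}{-808814} = \frac{\frac{1}{922 + 71 \cdot 261} \left(-13 - 261\right)}{-808814} = \frac{-13 - 261}{922 + 18531} \left(- \frac{1}{808814}\right) = \frac{1}{19453} \left(-274\right) \left(- \frac{1}{808814}\right) = \left(- \frac{274}{19453}\right) \left(- \frac{1}{808814}\right) = \frac{137}{7866929371}$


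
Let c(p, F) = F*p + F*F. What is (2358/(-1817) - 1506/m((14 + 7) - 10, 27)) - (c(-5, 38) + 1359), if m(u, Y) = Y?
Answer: -43663745/16353 ≈ -2670.1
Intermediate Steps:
c(p, F) = F² + F*p (c(p, F) = F*p + F² = F² + F*p)
(2358/(-1817) - 1506/m((14 + 7) - 10, 27)) - (c(-5, 38) + 1359) = (2358/(-1817) - 1506/27) - (38*(38 - 5) + 1359) = (2358*(-1/1817) - 1506*1/27) - (38*33 + 1359) = (-2358/1817 - 502/9) - (1254 + 1359) = -933356/16353 - 1*2613 = -933356/16353 - 2613 = -43663745/16353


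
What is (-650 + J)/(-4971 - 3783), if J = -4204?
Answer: 809/1459 ≈ 0.55449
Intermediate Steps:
(-650 + J)/(-4971 - 3783) = (-650 - 4204)/(-4971 - 3783) = -4854/(-8754) = -4854*(-1/8754) = 809/1459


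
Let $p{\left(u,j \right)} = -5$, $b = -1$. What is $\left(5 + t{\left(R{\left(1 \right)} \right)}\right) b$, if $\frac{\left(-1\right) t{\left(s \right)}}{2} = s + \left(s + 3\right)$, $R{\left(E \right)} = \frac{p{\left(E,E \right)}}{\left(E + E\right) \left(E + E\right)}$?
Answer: $-4$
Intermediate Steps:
$R{\left(E \right)} = - \frac{5}{4 E^{2}}$ ($R{\left(E \right)} = - \frac{5}{\left(E + E\right) \left(E + E\right)} = - \frac{5}{2 E 2 E} = - \frac{5}{4 E^{2}}$)
$t{\left(s \right)} = -6 - 4 s$ ($t{\left(s \right)} = - 2 \left(s + \left(s + 3\right)\right) = - 2 \left(s + \left(3 + s\right)\right) = - 2 \left(3 + 2 s\right) = -6 - 4 s$)
$\left(5 + t{\left(R{\left(1 \right)} \right)}\right) b = \left(5 - \left(6 + 4 \left(- \frac{5}{4 \cdot 1}\right)\right)\right) \left(-1\right) = \left(5 - \left(6 + 4 \left(\left(- \frac{5}{4}\right) 1\right)\right)\right) \left(-1\right) = \left(5 - 1\right) \left(-1\right) = 4 \left(-1\right) = -4$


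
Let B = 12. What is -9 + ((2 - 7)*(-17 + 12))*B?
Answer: 291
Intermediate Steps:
-9 + ((2 - 7)*(-17 + 12))*B = -9 + ((2 - 7)*(-17 + 12))*12 = -9 - 5*(-5)*12 = -9 + 25*12 = -9 + 300 = 291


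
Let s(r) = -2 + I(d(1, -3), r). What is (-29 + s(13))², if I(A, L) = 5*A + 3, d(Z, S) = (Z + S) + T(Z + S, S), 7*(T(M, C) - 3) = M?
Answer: 29241/49 ≈ 596.75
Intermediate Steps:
T(M, C) = 3 + M/7
d(Z, S) = 3 + 8*S/7 + 8*Z/7 (d(Z, S) = (Z + S) + (3 + (Z + S)/7) = (S + Z) + (3 + (S + Z)/7) = (S + Z) + (3 + (S/7 + Z/7)) = (S + Z) + (3 + S/7 + Z/7) = 3 + 8*S/7 + 8*Z/7)
I(A, L) = 3 + 5*A
s(r) = 32/7 (s(r) = -2 + (3 + 5*(3 + (8/7)*(-3) + (8/7)*1)) = -2 + (3 + 5*(3 - 24/7 + 8/7)) = -2 + (3 + 5*(5/7)) = -2 + (3 + 25/7) = -2 + 46/7 = 32/7)
(-29 + s(13))² = (-29 + 32/7)² = (-171/7)² = 29241/49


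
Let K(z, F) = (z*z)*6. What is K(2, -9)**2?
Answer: 576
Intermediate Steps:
K(z, F) = 6*z**2 (K(z, F) = z**2*6 = 6*z**2)
K(2, -9)**2 = (6*2**2)**2 = (6*4)**2 = 24**2 = 576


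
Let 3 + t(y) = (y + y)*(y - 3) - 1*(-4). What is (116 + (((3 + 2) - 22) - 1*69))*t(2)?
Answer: -90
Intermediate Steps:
t(y) = 1 + 2*y*(-3 + y) (t(y) = -3 + ((y + y)*(y - 3) - 1*(-4)) = -3 + ((2*y)*(-3 + y) + 4) = -3 + (2*y*(-3 + y) + 4) = -3 + (4 + 2*y*(-3 + y)) = 1 + 2*y*(-3 + y))
(116 + (((3 + 2) - 22) - 1*69))*t(2) = (116 + (((3 + 2) - 22) - 1*69))*(1 - 6*2 + 2*2²) = (116 + ((5 - 22) - 69))*(1 - 12 + 2*4) = (116 + (-17 - 69))*(1 - 12 + 8) = (116 - 86)*(-3) = 30*(-3) = -90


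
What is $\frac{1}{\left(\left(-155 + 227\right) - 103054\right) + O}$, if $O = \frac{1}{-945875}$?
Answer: $- \frac{945875}{97408099251} \approx -9.7104 \cdot 10^{-6}$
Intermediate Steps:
$O = - \frac{1}{945875} \approx -1.0572 \cdot 10^{-6}$
$\frac{1}{\left(\left(-155 + 227\right) - 103054\right) + O} = \frac{1}{\left(\left(-155 + 227\right) - 103054\right) - \frac{1}{945875}} = \frac{1}{\left(72 - 103054\right) - \frac{1}{945875}} = \frac{1}{-102982 - \frac{1}{945875}} = \frac{1}{- \frac{97408099251}{945875}} = - \frac{945875}{97408099251}$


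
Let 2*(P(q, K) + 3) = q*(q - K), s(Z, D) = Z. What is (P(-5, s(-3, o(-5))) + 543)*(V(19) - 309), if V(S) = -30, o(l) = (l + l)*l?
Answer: -184755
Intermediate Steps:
o(l) = 2*l² (o(l) = (2*l)*l = 2*l²)
P(q, K) = -3 + q*(q - K)/2 (P(q, K) = -3 + (q*(q - K))/2 = -3 + q*(q - K)/2)
(P(-5, s(-3, o(-5))) + 543)*(V(19) - 309) = ((-3 + (½)*(-5)² - ½*(-3)*(-5)) + 543)*(-30 - 309) = ((-3 + (½)*25 - 15/2) + 543)*(-339) = ((-3 + 25/2 - 15/2) + 543)*(-339) = (2 + 543)*(-339) = 545*(-339) = -184755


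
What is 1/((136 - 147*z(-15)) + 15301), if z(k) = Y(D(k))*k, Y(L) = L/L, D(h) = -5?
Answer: 1/17642 ≈ 5.6683e-5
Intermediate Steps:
Y(L) = 1
z(k) = k (z(k) = 1*k = k)
1/((136 - 147*z(-15)) + 15301) = 1/((136 - 147*(-15)) + 15301) = 1/((136 + 2205) + 15301) = 1/(2341 + 15301) = 1/17642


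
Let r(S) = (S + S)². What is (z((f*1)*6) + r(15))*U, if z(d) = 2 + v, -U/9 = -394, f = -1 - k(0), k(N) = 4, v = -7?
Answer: 3173670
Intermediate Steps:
f = -5 (f = -1 - 1*4 = -1 - 4 = -5)
U = 3546 (U = -9*(-394) = 3546)
r(S) = 4*S² (r(S) = (2*S)² = 4*S²)
z(d) = -5 (z(d) = 2 - 7 = -5)
(z((f*1)*6) + r(15))*U = (-5 + 4*15²)*3546 = (-5 + 4*225)*3546 = (-5 + 900)*3546 = 895*3546 = 3173670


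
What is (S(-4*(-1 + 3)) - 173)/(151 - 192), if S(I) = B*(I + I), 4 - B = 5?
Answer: 157/41 ≈ 3.8293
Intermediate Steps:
B = -1 (B = 4 - 1*5 = 4 - 5 = -1)
S(I) = -2*I (S(I) = -(I + I) = -2*I)
(S(-4*(-1 + 3)) - 173)/(151 - 192) = (-(-8)*(-1 + 3) - 173)/(151 - 192) = (-(-8)*2 - 173)/(-41) = (-2*(-8) - 173)*(-1/41) = (16 - 173)*(-1/41) = -157*(-1/41) = 157/41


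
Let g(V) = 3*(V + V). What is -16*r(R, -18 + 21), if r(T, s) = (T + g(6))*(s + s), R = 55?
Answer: -8736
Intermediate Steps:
g(V) = 6*V (g(V) = 3*(2*V) = 6*V)
r(T, s) = 2*s*(36 + T) (r(T, s) = (T + 6*6)*(s + s) = (T + 36)*(2*s) = (36 + T)*(2*s) = 2*s*(36 + T))
-16*r(R, -18 + 21) = -32*(-18 + 21)*(36 + 55) = -32*3*91 = -16*546 = -8736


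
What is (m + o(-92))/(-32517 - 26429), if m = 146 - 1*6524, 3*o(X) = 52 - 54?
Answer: 9568/88419 ≈ 0.10821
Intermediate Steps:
o(X) = -2/3 (o(X) = (52 - 54)/3 = (1/3)*(-2) = -2/3)
m = -6378 (m = 146 - 6524 = -6378)
(m + o(-92))/(-32517 - 26429) = (-6378 - 2/3)/(-32517 - 26429) = -19136/3/(-58946) = -19136/3*(-1/58946) = 9568/88419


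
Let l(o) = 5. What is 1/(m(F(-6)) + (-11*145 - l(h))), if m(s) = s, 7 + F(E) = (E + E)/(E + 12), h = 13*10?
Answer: -1/1609 ≈ -0.00062150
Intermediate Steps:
h = 130
F(E) = -7 + 2*E/(12 + E) (F(E) = -7 + (E + E)/(E + 12) = -7 + (2*E)/(12 + E) = -7 + 2*E/(12 + E))
1/(m(F(-6)) + (-11*145 - l(h))) = 1/((-84 - 5*(-6))/(12 - 6) + (-11*145 - 1*5)) = 1/((-84 + 30)/6 + (-1595 - 5)) = 1/((⅙)*(-54) - 1600) = 1/(-9 - 1600) = 1/(-1609) = -1/1609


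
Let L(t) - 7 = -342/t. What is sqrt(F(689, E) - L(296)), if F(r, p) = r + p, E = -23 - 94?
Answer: sqrt(3100267)/74 ≈ 23.794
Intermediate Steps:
E = -117
L(t) = 7 - 342/t
F(r, p) = p + r
sqrt(F(689, E) - L(296)) = sqrt((-117 + 689) - (7 - 342/296)) = sqrt(572 - (7 - 342*1/296)) = sqrt(572 - (7 - 171/148)) = sqrt(572 - 1*865/148) = sqrt(572 - 865/148) = sqrt(83791/148) = sqrt(3100267)/74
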